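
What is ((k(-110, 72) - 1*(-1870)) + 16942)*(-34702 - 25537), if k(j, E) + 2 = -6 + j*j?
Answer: -1861626056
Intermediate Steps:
k(j, E) = -8 + j² (k(j, E) = -2 + (-6 + j*j) = -2 + (-6 + j²) = -8 + j²)
((k(-110, 72) - 1*(-1870)) + 16942)*(-34702 - 25537) = (((-8 + (-110)²) - 1*(-1870)) + 16942)*(-34702 - 25537) = (((-8 + 12100) + 1870) + 16942)*(-60239) = ((12092 + 1870) + 16942)*(-60239) = (13962 + 16942)*(-60239) = 30904*(-60239) = -1861626056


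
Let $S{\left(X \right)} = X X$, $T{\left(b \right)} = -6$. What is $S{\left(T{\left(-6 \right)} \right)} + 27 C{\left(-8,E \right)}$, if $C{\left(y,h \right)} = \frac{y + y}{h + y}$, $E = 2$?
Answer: $108$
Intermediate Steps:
$C{\left(y,h \right)} = \frac{2 y}{h + y}$
$S{\left(X \right)} = X^{2}$
$S{\left(T{\left(-6 \right)} \right)} + 27 C{\left(-8,E \right)} = \left(-6\right)^{2} + 27 \cdot 2 \left(-8\right) \frac{1}{2 - 8} = 36 + 27 \cdot 2 \left(-8\right) \frac{1}{-6} = 36 + 27 \cdot 2 \left(-8\right) \left(- \frac{1}{6}\right) = 36 + 27 \cdot \frac{8}{3} = 36 + 72 = 108$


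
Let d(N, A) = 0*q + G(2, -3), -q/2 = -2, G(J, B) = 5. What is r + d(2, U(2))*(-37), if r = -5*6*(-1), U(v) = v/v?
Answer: -155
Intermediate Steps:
U(v) = 1
q = 4 (q = -2*(-2) = 4)
d(N, A) = 5 (d(N, A) = 0*4 + 5 = 0 + 5 = 5)
r = 30 (r = -30*(-1) = 30)
r + d(2, U(2))*(-37) = 30 + 5*(-37) = 30 - 185 = -155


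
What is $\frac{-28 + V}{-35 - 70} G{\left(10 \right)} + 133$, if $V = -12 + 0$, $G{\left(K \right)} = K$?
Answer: $\frac{2873}{21} \approx 136.81$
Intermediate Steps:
$V = -12$
$\frac{-28 + V}{-35 - 70} G{\left(10 \right)} + 133 = \frac{-28 - 12}{-35 - 70} \cdot 10 + 133 = - \frac{40}{-105} \cdot 10 + 133 = \left(-40\right) \left(- \frac{1}{105}\right) 10 + 133 = \frac{8}{21} \cdot 10 + 133 = \frac{80}{21} + 133 = \frac{2873}{21}$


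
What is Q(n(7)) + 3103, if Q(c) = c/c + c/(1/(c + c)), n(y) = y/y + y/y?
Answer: 3112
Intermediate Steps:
n(y) = 2 (n(y) = 1 + 1 = 2)
Q(c) = 1 + 2*c² (Q(c) = 1 + c/(1/(2*c)) = 1 + c/((1/(2*c))) = 1 + c*(2*c) = 1 + 2*c²)
Q(n(7)) + 3103 = (1 + 2*2²) + 3103 = (1 + 2*4) + 3103 = (1 + 8) + 3103 = 9 + 3103 = 3112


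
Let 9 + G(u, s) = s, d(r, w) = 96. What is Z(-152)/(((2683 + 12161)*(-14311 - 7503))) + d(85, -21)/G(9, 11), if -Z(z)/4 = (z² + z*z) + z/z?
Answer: 1295243467/26983918 ≈ 48.001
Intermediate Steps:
G(u, s) = -9 + s
Z(z) = -4 - 8*z² (Z(z) = -4*((z² + z*z) + z/z) = -4*((z² + z²) + 1) = -4*(2*z² + 1) = -4*(1 + 2*z²) = -4 - 8*z²)
Z(-152)/(((2683 + 12161)*(-14311 - 7503))) + d(85, -21)/G(9, 11) = (-4 - 8*(-152)²)/(((2683 + 12161)*(-14311 - 7503))) + 96/(-9 + 11) = (-4 - 8*23104)/((14844*(-21814))) + 96/2 = (-4 - 184832)/(-323807016) + 96*(½) = -184836*(-1/323807016) + 48 = 15403/26983918 + 48 = 1295243467/26983918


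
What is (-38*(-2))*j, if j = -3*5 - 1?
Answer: -1216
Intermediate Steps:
j = -16 (j = -15 - 1 = -16)
(-38*(-2))*j = -38*(-2)*(-16) = 76*(-16) = -1216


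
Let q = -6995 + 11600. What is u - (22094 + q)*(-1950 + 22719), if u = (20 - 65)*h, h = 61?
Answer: -554514276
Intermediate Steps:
q = 4605
u = -2745 (u = (20 - 65)*61 = -45*61 = -2745)
u - (22094 + q)*(-1950 + 22719) = -2745 - (22094 + 4605)*(-1950 + 22719) = -2745 - 26699*20769 = -2745 - 1*554511531 = -2745 - 554511531 = -554514276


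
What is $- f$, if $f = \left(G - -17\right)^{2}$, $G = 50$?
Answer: $-4489$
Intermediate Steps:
$f = 4489$ ($f = \left(50 - -17\right)^{2} = \left(50 + 17\right)^{2} = 67^{2} = 4489$)
$- f = \left(-1\right) 4489 = -4489$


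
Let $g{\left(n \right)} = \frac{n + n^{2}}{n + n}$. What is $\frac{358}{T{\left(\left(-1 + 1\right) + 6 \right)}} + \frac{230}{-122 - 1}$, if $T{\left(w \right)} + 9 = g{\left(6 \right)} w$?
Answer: $\frac{2293}{82} \approx 27.963$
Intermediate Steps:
$g{\left(n \right)} = \frac{n + n^{2}}{2 n}$
$T{\left(w \right)} = -9 + \frac{7 w}{2}$ ($T{\left(w \right)} = -9 + \left(\frac{1}{2} + \frac{1}{2} \cdot 6\right) w = -9 + \left(\frac{1}{2} + 3\right) w = -9 + \frac{7 w}{2}$)
$\frac{358}{T{\left(\left(-1 + 1\right) + 6 \right)}} + \frac{230}{-122 - 1} = \frac{358}{-9 + \frac{7 \left(\left(-1 + 1\right) + 6\right)}{2}} + \frac{230}{-122 - 1} = \frac{358}{-9 + \frac{7 \left(0 + 6\right)}{2}} + \frac{230}{-122 - 1} = \frac{358}{-9 + \frac{7}{2} \cdot 6} + \frac{230}{-123} = \frac{358}{-9 + 21} + 230 \left(- \frac{1}{123}\right) = \frac{358}{12} - \frac{230}{123} = 358 \cdot \frac{1}{12} - \frac{230}{123} = \frac{179}{6} - \frac{230}{123} = \frac{2293}{82}$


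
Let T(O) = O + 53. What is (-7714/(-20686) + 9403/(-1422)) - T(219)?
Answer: -4092277487/14707746 ≈ -278.24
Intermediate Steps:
T(O) = 53 + O
(-7714/(-20686) + 9403/(-1422)) - T(219) = (-7714/(-20686) + 9403/(-1422)) - (53 + 219) = (-7714*(-1/20686) + 9403*(-1/1422)) - 1*272 = (3857/10343 - 9403/1422) - 272 = -91770575/14707746 - 272 = -4092277487/14707746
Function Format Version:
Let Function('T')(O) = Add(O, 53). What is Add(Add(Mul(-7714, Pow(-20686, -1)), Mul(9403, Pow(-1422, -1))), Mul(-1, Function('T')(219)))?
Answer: Rational(-4092277487, 14707746) ≈ -278.24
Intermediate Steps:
Function('T')(O) = Add(53, O)
Add(Add(Mul(-7714, Pow(-20686, -1)), Mul(9403, Pow(-1422, -1))), Mul(-1, Function('T')(219))) = Add(Add(Mul(-7714, Pow(-20686, -1)), Mul(9403, Pow(-1422, -1))), Mul(-1, Add(53, 219))) = Add(Add(Mul(-7714, Rational(-1, 20686)), Mul(9403, Rational(-1, 1422))), Mul(-1, 272)) = Add(Add(Rational(3857, 10343), Rational(-9403, 1422)), -272) = Add(Rational(-91770575, 14707746), -272) = Rational(-4092277487, 14707746)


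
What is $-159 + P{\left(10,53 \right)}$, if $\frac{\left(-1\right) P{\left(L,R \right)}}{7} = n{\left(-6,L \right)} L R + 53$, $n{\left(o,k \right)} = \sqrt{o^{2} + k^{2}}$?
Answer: $-530 - 7420 \sqrt{34} \approx -43796.0$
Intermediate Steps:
$n{\left(o,k \right)} = \sqrt{k^{2} + o^{2}}$
$P{\left(L,R \right)} = -371 - 7 L R \sqrt{36 + L^{2}}$ ($P{\left(L,R \right)} = - 7 \left(\sqrt{L^{2} + \left(-6\right)^{2}} L R + 53\right) = - 7 \left(\sqrt{L^{2} + 36} L R + 53\right) = - 7 \left(\sqrt{36 + L^{2}} L R + 53\right) = - 7 \left(L \sqrt{36 + L^{2}} R + 53\right) = - 7 \left(L R \sqrt{36 + L^{2}} + 53\right) = - 7 \left(53 + L R \sqrt{36 + L^{2}}\right) = -371 - 7 L R \sqrt{36 + L^{2}}$)
$-159 + P{\left(10,53 \right)} = -159 - \left(371 + 70 \cdot 53 \sqrt{36 + 10^{2}}\right) = -159 - \left(371 + 70 \cdot 53 \sqrt{36 + 100}\right) = -159 - \left(371 + 70 \cdot 53 \sqrt{136}\right) = -159 - \left(371 + 70 \cdot 53 \cdot 2 \sqrt{34}\right) = -159 - \left(371 + 7420 \sqrt{34}\right) = -530 - 7420 \sqrt{34}$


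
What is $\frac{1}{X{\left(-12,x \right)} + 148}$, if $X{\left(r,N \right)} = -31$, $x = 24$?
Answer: $\frac{1}{117} \approx 0.008547$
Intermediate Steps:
$\frac{1}{X{\left(-12,x \right)} + 148} = \frac{1}{-31 + 148} = \frac{1}{117}$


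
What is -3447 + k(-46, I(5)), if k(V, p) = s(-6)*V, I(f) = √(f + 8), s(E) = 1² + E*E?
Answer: -5149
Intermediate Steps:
s(E) = 1 + E²
I(f) = √(8 + f)
k(V, p) = 37*V (k(V, p) = (1 + (-6)²)*V = (1 + 36)*V = 37*V)
-3447 + k(-46, I(5)) = -3447 + 37*(-46) = -3447 - 1702 = -5149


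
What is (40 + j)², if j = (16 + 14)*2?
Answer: 10000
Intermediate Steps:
j = 60 (j = 30*2 = 60)
(40 + j)² = (40 + 60)² = 100² = 10000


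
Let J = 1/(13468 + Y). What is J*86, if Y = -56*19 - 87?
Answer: 86/12317 ≈ 0.0069822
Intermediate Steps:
Y = -1151 (Y = -1064 - 87 = -1151)
J = 1/12317 (J = 1/(13468 - 1151) = 1/12317 ≈ 8.1189e-5)
J*86 = (1/12317)*86 = 86/12317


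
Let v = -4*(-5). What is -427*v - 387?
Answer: -8927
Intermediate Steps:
v = 20
-427*v - 387 = -427*20 - 387 = -8540 - 387 = -8927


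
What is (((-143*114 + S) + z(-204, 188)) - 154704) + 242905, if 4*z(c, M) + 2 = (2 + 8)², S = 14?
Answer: 143875/2 ≈ 71938.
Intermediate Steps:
z(c, M) = 49/2 (z(c, M) = -½ + (2 + 8)²/4 = -½ + (¼)*10² = -½ + (¼)*100 = -½ + 25 = 49/2)
(((-143*114 + S) + z(-204, 188)) - 154704) + 242905 = (((-143*114 + 14) + 49/2) - 154704) + 242905 = (((-16302 + 14) + 49/2) - 154704) + 242905 = ((-16288 + 49/2) - 154704) + 242905 = (-32527/2 - 154704) + 242905 = -341935/2 + 242905 = 143875/2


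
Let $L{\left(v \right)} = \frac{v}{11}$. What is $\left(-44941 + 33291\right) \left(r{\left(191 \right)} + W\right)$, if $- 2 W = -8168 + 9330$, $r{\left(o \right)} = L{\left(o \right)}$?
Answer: $\frac{72230000}{11} \approx 6.5664 \cdot 10^{6}$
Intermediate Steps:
$L{\left(v \right)} = \frac{v}{11}$ ($L{\left(v \right)} = v \frac{1}{11} = \frac{v}{11}$)
$r{\left(o \right)} = \frac{o}{11}$
$W = -581$ ($W = - \frac{-8168 + 9330}{2} = \left(- \frac{1}{2}\right) 1162 = -581$)
$\left(-44941 + 33291\right) \left(r{\left(191 \right)} + W\right) = \left(-44941 + 33291\right) \left(\frac{1}{11} \cdot 191 - 581\right) = - 11650 \left(\frac{191}{11} - 581\right) = \left(-11650\right) \left(- \frac{6200}{11}\right) = \frac{72230000}{11}$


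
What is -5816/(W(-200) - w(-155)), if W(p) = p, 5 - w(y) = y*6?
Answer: 5816/1135 ≈ 5.1242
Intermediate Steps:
w(y) = 5 - 6*y (w(y) = 5 - y*6 = 5 - 6*y)
-5816/(W(-200) - w(-155)) = -5816/(-200 - (5 - 6*(-155))) = -5816/(-200 - (5 + 930)) = -5816/(-200 - 1*935) = -5816/(-200 - 935) = -5816/(-1135) = -5816*(-1/1135) = 5816/1135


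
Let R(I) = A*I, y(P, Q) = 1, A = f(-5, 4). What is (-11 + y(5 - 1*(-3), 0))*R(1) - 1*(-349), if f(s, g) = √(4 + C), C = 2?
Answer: 349 - 10*√6 ≈ 324.50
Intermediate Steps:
f(s, g) = √6 (f(s, g) = √(4 + 2) = √6)
A = √6 ≈ 2.4495
R(I) = I*√6 (R(I) = √6*I = I*√6)
(-11 + y(5 - 1*(-3), 0))*R(1) - 1*(-349) = (-11 + 1)*(1*√6) - 1*(-349) = -10*√6 + 349 = 349 - 10*√6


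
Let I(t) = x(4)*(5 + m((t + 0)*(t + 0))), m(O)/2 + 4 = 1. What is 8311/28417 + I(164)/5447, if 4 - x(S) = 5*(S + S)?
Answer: 46293029/154787399 ≈ 0.29908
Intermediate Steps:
x(S) = 4 - 10*S (x(S) = 4 - 5*(S + S) = 4 - 5*2*S = 4 - 10*S)
m(O) = -6 (m(O) = -8 + 2*1 = -8 + 2 = -6)
I(t) = 36 (I(t) = (4 - 10*4)*(5 - 6) = (4 - 40)*(-1) = -36*(-1) = 36)
8311/28417 + I(164)/5447 = 8311/28417 + 36/5447 = 46293029/154787399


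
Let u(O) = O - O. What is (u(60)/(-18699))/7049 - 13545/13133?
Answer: -13545/13133 ≈ -1.0314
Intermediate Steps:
u(O) = 0
(u(60)/(-18699))/7049 - 13545/13133 = (0/(-18699))/7049 - 13545/13133 = (0*(-1/18699))*(1/7049) - 13545*1/13133 = 0*(1/7049) - 13545/13133 = 0 - 13545/13133 = -13545/13133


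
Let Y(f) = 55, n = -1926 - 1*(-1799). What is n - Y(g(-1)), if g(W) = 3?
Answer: -182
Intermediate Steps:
n = -127 (n = -1926 + 1799 = -127)
n - Y(g(-1)) = -127 - 1*55 = -127 - 55 = -182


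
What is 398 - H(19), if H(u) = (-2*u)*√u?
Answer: 398 + 38*√19 ≈ 563.64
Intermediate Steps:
H(u) = -2*u^(3/2)
398 - H(19) = 398 - (-2)*19^(3/2) = 398 - (-2)*19*√19 = 398 - (-38)*√19 = 398 + 38*√19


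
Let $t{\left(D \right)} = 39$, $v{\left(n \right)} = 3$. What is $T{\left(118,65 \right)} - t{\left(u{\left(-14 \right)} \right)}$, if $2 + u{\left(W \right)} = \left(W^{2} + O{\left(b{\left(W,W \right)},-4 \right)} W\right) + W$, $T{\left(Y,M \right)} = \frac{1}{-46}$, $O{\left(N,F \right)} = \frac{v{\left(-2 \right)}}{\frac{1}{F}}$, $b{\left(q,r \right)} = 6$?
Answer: $- \frac{1795}{46} \approx -39.022$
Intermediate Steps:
$O{\left(N,F \right)} = 3 F$ ($O{\left(N,F \right)} = \frac{3}{\frac{1}{F}} = 3 F$)
$T{\left(Y,M \right)} = - \frac{1}{46}$
$u{\left(W \right)} = -2 + W^{2} - 11 W$ ($u{\left(W \right)} = -2 + \left(\left(W^{2} + 3 \left(-4\right) W\right) + W\right) = -2 + \left(\left(W^{2} - 12 W\right) + W\right) = -2 + \left(W^{2} - 11 W\right) = -2 + W^{2} - 11 W$)
$T{\left(118,65 \right)} - t{\left(u{\left(-14 \right)} \right)} = - \frac{1}{46} - 39 = - \frac{1795}{46}$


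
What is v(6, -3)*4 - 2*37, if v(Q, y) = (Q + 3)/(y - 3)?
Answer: -80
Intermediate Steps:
v(Q, y) = (3 + Q)/(-3 + y)
v(6, -3)*4 - 2*37 = ((3 + 6)/(-3 - 3))*4 - 2*37 = (9/(-6))*4 - 74 = -1/6*9*4 - 74 = -3/2*4 - 74 = -6 - 74 = -80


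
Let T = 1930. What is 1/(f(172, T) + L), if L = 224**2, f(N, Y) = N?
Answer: 1/50348 ≈ 1.9862e-5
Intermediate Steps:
L = 50176
1/(f(172, T) + L) = 1/(172 + 50176) = 1/50348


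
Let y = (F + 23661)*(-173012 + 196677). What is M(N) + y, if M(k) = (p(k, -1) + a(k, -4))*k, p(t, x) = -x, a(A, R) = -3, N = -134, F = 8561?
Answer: 762533898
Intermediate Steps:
y = 762533630 (y = (8561 + 23661)*(-173012 + 196677) = 32222*23665 = 762533630)
M(k) = -2*k (M(k) = (-1*(-1) - 3)*k = (1 - 3)*k = -2*k)
M(N) + y = -2*(-134) + 762533630 = 268 + 762533630 = 762533898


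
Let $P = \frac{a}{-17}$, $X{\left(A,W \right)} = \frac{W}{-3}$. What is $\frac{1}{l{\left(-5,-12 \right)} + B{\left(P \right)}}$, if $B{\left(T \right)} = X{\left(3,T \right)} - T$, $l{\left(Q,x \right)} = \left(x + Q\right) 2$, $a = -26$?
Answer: $- \frac{51}{1838} \approx -0.027748$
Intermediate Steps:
$X{\left(A,W \right)} = - \frac{W}{3}$ ($X{\left(A,W \right)} = W \left(- \frac{1}{3}\right) = - \frac{W}{3}$)
$l{\left(Q,x \right)} = 2 Q + 2 x$ ($l{\left(Q,x \right)} = \left(Q + x\right) 2 = 2 Q + 2 x$)
$P = \frac{26}{17}$ ($P = - \frac{26}{-17} = \left(-26\right) \left(- \frac{1}{17}\right) = \frac{26}{17} \approx 1.5294$)
$B{\left(T \right)} = - \frac{4 T}{3}$ ($B{\left(T \right)} = - \frac{T}{3} - T = - \frac{4 T}{3}$)
$\frac{1}{l{\left(-5,-12 \right)} + B{\left(P \right)}} = \frac{1}{\left(2 \left(-5\right) + 2 \left(-12\right)\right) - \frac{104}{51}} = \frac{1}{\left(-10 - 24\right) - \frac{104}{51}} = \frac{1}{-34 - \frac{104}{51}} = \frac{1}{- \frac{1838}{51}} = - \frac{51}{1838}$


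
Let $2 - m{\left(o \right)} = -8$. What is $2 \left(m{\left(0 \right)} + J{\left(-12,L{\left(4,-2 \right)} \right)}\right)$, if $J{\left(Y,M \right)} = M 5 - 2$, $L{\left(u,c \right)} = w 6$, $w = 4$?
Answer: $256$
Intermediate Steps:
$L{\left(u,c \right)} = 24$ ($L{\left(u,c \right)} = 4 \cdot 6 = 24$)
$m{\left(o \right)} = 10$ ($m{\left(o \right)} = 2 - -8 = 2 + 8 = 10$)
$J{\left(Y,M \right)} = -2 + 5 M$ ($J{\left(Y,M \right)} = 5 M - 2 = -2 + 5 M$)
$2 \left(m{\left(0 \right)} + J{\left(-12,L{\left(4,-2 \right)} \right)}\right) = 2 \left(10 + \left(-2 + 5 \cdot 24\right)\right) = 2 \left(10 + \left(-2 + 120\right)\right) = 2 \left(10 + 118\right) = 2 \cdot 128 = 256$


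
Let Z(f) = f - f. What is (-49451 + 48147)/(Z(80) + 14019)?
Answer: -1304/14019 ≈ -0.093017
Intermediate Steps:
Z(f) = 0
(-49451 + 48147)/(Z(80) + 14019) = (-49451 + 48147)/(0 + 14019) = -1304/14019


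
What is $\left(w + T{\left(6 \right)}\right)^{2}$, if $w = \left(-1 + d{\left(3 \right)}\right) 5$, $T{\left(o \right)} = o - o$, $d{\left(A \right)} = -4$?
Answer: $625$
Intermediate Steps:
$T{\left(o \right)} = 0$
$w = -25$ ($w = \left(-1 - 4\right) 5 = \left(-5\right) 5 = -25$)
$\left(w + T{\left(6 \right)}\right)^{2} = \left(-25 + 0\right)^{2} = \left(-25\right)^{2} = 625$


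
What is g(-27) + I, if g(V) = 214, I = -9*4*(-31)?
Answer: 1330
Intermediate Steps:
I = 1116 (I = -36*(-31) = 1116)
g(-27) + I = 214 + 1116 = 1330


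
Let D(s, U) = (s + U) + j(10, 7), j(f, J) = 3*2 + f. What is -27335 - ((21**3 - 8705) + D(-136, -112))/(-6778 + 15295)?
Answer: -77604173/2839 ≈ -27335.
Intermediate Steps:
j(f, J) = 6 + f
D(s, U) = 16 + U + s (D(s, U) = (s + U) + (6 + 10) = (U + s) + 16 = 16 + U + s)
-27335 - ((21**3 - 8705) + D(-136, -112))/(-6778 + 15295) = -27335 - ((21**3 - 8705) + (16 - 112 - 136))/(-6778 + 15295) = -27335 - ((9261 - 8705) - 232)/8517 = -27335 - (556 - 232)/8517 = -27335 - 324/8517 = -27335 - 1*108/2839 = -27335 - 108/2839 = -77604173/2839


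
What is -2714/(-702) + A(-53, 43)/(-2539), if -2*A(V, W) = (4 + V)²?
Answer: 7733597/1782378 ≈ 4.3389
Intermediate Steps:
A(V, W) = -(4 + V)²/2
-2714/(-702) + A(-53, 43)/(-2539) = -2714/(-702) - (4 - 53)²/2/(-2539) = -2714*(-1/702) - ½*(-49)²*(-1/2539) = 1357/351 - ½*2401*(-1/2539) = 1357/351 - 2401/2*(-1/2539) = 1357/351 + 2401/5078 = 7733597/1782378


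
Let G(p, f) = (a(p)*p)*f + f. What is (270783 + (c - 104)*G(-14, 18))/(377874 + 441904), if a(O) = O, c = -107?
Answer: -477423/819778 ≈ -0.58238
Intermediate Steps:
G(p, f) = f + f*p² (G(p, f) = (p*p)*f + f = p²*f + f = f*p² + f = f + f*p²)
(270783 + (c - 104)*G(-14, 18))/(377874 + 441904) = (270783 + (-107 - 104)*(18*(1 + (-14)²)))/(377874 + 441904) = (270783 - 3798*(1 + 196))/819778 = (270783 - 3798*197)*(1/819778) = (270783 - 211*3546)*(1/819778) = (270783 - 748206)*(1/819778) = -477423*1/819778 = -477423/819778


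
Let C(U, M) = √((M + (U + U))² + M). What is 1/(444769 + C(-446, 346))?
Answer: 444769/197819164899 - √298462/197819164899 ≈ 2.2456e-6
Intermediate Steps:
C(U, M) = √(M + (M + 2*U)²) (C(U, M) = √((M + 2*U)² + M) = √(M + (M + 2*U)²))
1/(444769 + C(-446, 346)) = 1/(444769 + √(346 + (346 + 2*(-446))²)) = 1/(444769 + √(346 + (346 - 892)²)) = 1/(444769 + √(346 + (-546)²)) = 1/(444769 + √(346 + 298116)) = 1/(444769 + √298462)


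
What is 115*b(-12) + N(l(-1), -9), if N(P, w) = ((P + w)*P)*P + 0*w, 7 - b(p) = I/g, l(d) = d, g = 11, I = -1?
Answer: 8860/11 ≈ 805.45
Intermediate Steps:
b(p) = 78/11 (b(p) = 7 - (-1)/11 = 7 - 1*(-1/11) = 7 + 1/11 = 78/11)
N(P, w) = P²*(P + w) (N(P, w) = (P*(P + w))*P + 0 = P²*(P + w) + 0 = P²*(P + w))
115*b(-12) + N(l(-1), -9) = 115*(78/11) + (-1)²*(-1 - 9) = 8970/11 + 1*(-10) = 8970/11 - 10 = 8860/11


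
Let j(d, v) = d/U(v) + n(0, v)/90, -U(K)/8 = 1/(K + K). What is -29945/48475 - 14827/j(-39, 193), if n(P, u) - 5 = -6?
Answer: -27903149857/3283822535 ≈ -8.4972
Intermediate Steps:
n(P, u) = -1 (n(P, u) = 5 - 6 = -1)
U(K) = -4/K (U(K) = -8/(K + K) = -8*1/(2*K) = -4/K)
j(d, v) = -1/90 - d*v/4 (j(d, v) = d/((-4/v)) - 1/90 = d*(-v/4) - 1*1/90 = -d*v/4 - 1/90 = -1/90 - d*v/4)
-29945/48475 - 14827/j(-39, 193) = -29945/48475 - 14827/(-1/90 - ¼*(-39)*193) = -29945*1/48475 - 14827/(-1/90 + 7527/4) = -5989/9695 - 14827/338713/180 = -5989/9695 - 14827*180/338713 = -5989/9695 - 2668860/338713 = -27903149857/3283822535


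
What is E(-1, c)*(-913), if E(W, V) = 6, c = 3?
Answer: -5478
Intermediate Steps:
E(-1, c)*(-913) = 6*(-913) = -5478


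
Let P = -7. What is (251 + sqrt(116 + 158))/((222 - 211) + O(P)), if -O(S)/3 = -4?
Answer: 251/23 + sqrt(274)/23 ≈ 11.633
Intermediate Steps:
O(S) = 12 (O(S) = -3*(-4) = 12)
(251 + sqrt(116 + 158))/((222 - 211) + O(P)) = (251 + sqrt(116 + 158))/((222 - 211) + 12) = (251 + sqrt(274))/(11 + 12) = (251 + sqrt(274))/23 = (251 + sqrt(274))*(1/23) = 251/23 + sqrt(274)/23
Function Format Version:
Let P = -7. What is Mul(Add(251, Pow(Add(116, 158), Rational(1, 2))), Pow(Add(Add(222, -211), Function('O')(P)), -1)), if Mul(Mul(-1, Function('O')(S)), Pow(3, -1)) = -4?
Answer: Add(Rational(251, 23), Mul(Rational(1, 23), Pow(274, Rational(1, 2)))) ≈ 11.633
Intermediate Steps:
Function('O')(S) = 12 (Function('O')(S) = Mul(-3, -4) = 12)
Mul(Add(251, Pow(Add(116, 158), Rational(1, 2))), Pow(Add(Add(222, -211), Function('O')(P)), -1)) = Mul(Add(251, Pow(Add(116, 158), Rational(1, 2))), Pow(Add(Add(222, -211), 12), -1)) = Mul(Add(251, Pow(274, Rational(1, 2))), Pow(Add(11, 12), -1)) = Mul(Add(251, Pow(274, Rational(1, 2))), Pow(23, -1)) = Mul(Add(251, Pow(274, Rational(1, 2))), Rational(1, 23)) = Add(Rational(251, 23), Mul(Rational(1, 23), Pow(274, Rational(1, 2))))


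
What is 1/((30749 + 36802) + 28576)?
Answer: 1/96127 ≈ 1.0403e-5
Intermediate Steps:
1/((30749 + 36802) + 28576) = 1/(67551 + 28576) = 1/96127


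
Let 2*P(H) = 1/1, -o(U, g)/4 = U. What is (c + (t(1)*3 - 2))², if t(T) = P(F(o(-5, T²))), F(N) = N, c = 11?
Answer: 441/4 ≈ 110.25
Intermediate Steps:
o(U, g) = -4*U
P(H) = ½ (P(H) = (½)/1 = (½)*1 = ½)
t(T) = ½
(c + (t(1)*3 - 2))² = (11 + ((½)*3 - 2))² = (11 + (3/2 - 2))² = (11 - ½)² = (21/2)² = 441/4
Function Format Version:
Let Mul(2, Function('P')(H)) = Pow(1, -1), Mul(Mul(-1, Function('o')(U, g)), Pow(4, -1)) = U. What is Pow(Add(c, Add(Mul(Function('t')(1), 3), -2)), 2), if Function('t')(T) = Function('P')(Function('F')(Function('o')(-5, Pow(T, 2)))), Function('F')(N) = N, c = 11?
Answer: Rational(441, 4) ≈ 110.25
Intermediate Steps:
Function('o')(U, g) = Mul(-4, U)
Function('P')(H) = Rational(1, 2) (Function('P')(H) = Mul(Rational(1, 2), Pow(1, -1)) = Mul(Rational(1, 2), 1) = Rational(1, 2))
Function('t')(T) = Rational(1, 2)
Pow(Add(c, Add(Mul(Function('t')(1), 3), -2)), 2) = Pow(Add(11, Add(Mul(Rational(1, 2), 3), -2)), 2) = Pow(Add(11, Add(Rational(3, 2), -2)), 2) = Pow(Add(11, Rational(-1, 2)), 2) = Pow(Rational(21, 2), 2) = Rational(441, 4)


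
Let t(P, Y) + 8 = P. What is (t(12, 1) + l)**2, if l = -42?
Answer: 1444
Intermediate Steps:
t(P, Y) = -8 + P
(t(12, 1) + l)**2 = ((-8 + 12) - 42)**2 = (4 - 42)**2 = (-38)**2 = 1444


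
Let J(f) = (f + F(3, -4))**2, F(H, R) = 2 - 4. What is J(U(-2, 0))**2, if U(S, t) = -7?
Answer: 6561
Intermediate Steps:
F(H, R) = -2
J(f) = (-2 + f)**2 (J(f) = (f - 2)**2 = (-2 + f)**2)
J(U(-2, 0))**2 = ((-2 - 7)**2)**2 = ((-9)**2)**2 = 81**2 = 6561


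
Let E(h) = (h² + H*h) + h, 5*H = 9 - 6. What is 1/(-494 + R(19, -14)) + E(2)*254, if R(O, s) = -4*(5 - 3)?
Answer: 4590283/2510 ≈ 1828.8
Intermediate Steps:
H = ⅗ (H = (9 - 6)/5 = (⅕)*3 = ⅗ ≈ 0.60000)
R(O, s) = -8 (R(O, s) = -4*2 = -8)
E(h) = h² + 8*h/5 (E(h) = (h² + 3*h/5) + h = h² + 8*h/5)
1/(-494 + R(19, -14)) + E(2)*254 = 1/(-494 - 8) + ((⅕)*2*(8 + 5*2))*254 = 1/(-502) + ((⅕)*2*(8 + 10))*254 = -1/502 + ((⅕)*2*18)*254 = -1/502 + (36/5)*254 = -1/502 + 9144/5 = 4590283/2510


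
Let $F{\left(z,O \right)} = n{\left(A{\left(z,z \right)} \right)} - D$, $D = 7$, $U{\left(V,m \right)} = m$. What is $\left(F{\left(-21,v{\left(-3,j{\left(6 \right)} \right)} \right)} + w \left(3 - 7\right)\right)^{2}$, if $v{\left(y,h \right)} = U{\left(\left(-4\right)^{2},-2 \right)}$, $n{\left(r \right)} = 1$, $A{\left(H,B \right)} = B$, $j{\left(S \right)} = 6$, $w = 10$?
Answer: $2116$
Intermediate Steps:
$v{\left(y,h \right)} = -2$
$F{\left(z,O \right)} = -6$ ($F{\left(z,O \right)} = 1 - 7 = -6$)
$\left(F{\left(-21,v{\left(-3,j{\left(6 \right)} \right)} \right)} + w \left(3 - 7\right)\right)^{2} = \left(-6 + 10 \left(3 - 7\right)\right)^{2} = \left(-6 + 10 \left(-4\right)\right)^{2} = \left(-6 - 40\right)^{2} = \left(-46\right)^{2} = 2116$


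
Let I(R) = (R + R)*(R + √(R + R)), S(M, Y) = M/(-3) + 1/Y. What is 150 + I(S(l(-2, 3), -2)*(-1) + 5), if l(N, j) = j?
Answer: 469/2 + 13*√13 ≈ 281.37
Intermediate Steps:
S(M, Y) = 1/Y - M/3 (S(M, Y) = M*(-⅓) + 1/Y = -M/3 + 1/Y = 1/Y - M/3)
I(R) = 2*R*(R + √2*√R) (I(R) = (2*R)*(R + √(2*R)) = (2*R)*(R + √2*√R) = 2*R*(R + √2*√R))
150 + I(S(l(-2, 3), -2)*(-1) + 5) = 150 + (2*((1/(-2) - ⅓*3)*(-1) + 5)² + 2*√2*((1/(-2) - ⅓*3)*(-1) + 5)^(3/2)) = 150 + (2*((-½ - 1)*(-1) + 5)² + 2*√2*((-½ - 1)*(-1) + 5)^(3/2)) = 150 + (2*(-3/2*(-1) + 5)² + 2*√2*(-3/2*(-1) + 5)^(3/2)) = 150 + (2*(3/2 + 5)² + 2*√2*(3/2 + 5)^(3/2)) = 150 + (2*(13/2)² + 2*√2*(13/2)^(3/2)) = 150 + (2*(169/4) + 2*√2*(13*√26/4)) = 150 + (169/2 + 13*√13) = 469/2 + 13*√13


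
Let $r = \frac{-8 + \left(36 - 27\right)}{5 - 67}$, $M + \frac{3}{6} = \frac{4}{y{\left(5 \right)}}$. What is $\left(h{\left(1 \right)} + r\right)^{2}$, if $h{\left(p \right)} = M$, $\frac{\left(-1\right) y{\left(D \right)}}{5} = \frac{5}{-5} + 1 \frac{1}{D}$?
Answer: $\frac{225}{961} \approx 0.23413$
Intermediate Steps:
$y{\left(D \right)} = 5 - \frac{5}{D}$ ($y{\left(D \right)} = - 5 \left(\frac{5}{-5} + 1 \frac{1}{D}\right) = - 5 \left(5 \left(- \frac{1}{5}\right) + \frac{1}{D}\right) = - 5 \left(-1 + \frac{1}{D}\right) = 5 - \frac{5}{D}$)
$M = \frac{1}{2}$ ($M = - \frac{1}{2} + \frac{4}{5 - \frac{5}{5}} = - \frac{1}{2} + \frac{4}{5 - 1} = - \frac{1}{2} + \frac{4}{4} = - \frac{1}{2} + 4 \cdot \frac{1}{4} = - \frac{1}{2} + 1 = \frac{1}{2} \approx 0.5$)
$h{\left(p \right)} = \frac{1}{2}$
$r = - \frac{1}{62}$ ($r = \frac{-8 + \left(36 - 27\right)}{-62} = \left(-8 + 9\right) \left(- \frac{1}{62}\right) = 1 \left(- \frac{1}{62}\right) = - \frac{1}{62} \approx -0.016129$)
$\left(h{\left(1 \right)} + r\right)^{2} = \left(\frac{1}{2} - \frac{1}{62}\right)^{2} = \left(\frac{15}{31}\right)^{2} = \frac{225}{961}$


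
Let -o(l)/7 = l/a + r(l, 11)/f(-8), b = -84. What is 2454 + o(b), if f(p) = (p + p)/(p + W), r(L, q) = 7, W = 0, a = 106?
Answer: 258115/106 ≈ 2435.0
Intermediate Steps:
f(p) = 2 (f(p) = (p + p)/(p + 0) = (2*p)/p = 2)
o(l) = -49/2 - 7*l/106 (o(l) = -7*(l/106 + 7/2) = -7*(7/2 + l/106) = -49/2 - 7*l/106)
2454 + o(b) = 2454 + (-49/2 - 7/106*(-84)) = 2454 + (-49/2 + 294/53) = 2454 - 2009/106 = 258115/106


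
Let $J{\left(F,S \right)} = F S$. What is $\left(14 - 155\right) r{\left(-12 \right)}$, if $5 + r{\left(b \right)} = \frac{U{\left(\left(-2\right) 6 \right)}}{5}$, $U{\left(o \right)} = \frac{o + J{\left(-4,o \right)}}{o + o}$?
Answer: $\frac{7473}{10} \approx 747.3$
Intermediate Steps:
$U{\left(o \right)} = - \frac{3}{2}$ ($U{\left(o \right)} = \frac{o - 4 o}{o + o} = \frac{\left(-3\right) o}{2 o} = - 3 o \frac{1}{2 o} = - \frac{3}{2}$)
$r{\left(b \right)} = - \frac{53}{10}$ ($r{\left(b \right)} = -5 + \frac{1}{5} \left(- \frac{3}{2}\right) = -5 - \frac{3}{10} = - \frac{53}{10}$)
$\left(14 - 155\right) r{\left(-12 \right)} = \left(14 - 155\right) \left(- \frac{53}{10}\right) = \left(-141\right) \left(- \frac{53}{10}\right) = \frac{7473}{10}$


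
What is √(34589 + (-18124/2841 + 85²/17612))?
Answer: 5*√2995884248407239/1471638 ≈ 185.97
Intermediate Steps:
√(34589 + (-18124/2841 + 85²/17612)) = √(34589 + (-18124*1/2841 + 7225*(1/17612))) = √(34589 + (-18124/2841 + 425/1036)) = √(34589 - 17569039/2943276) = √(101787404525/2943276) = 5*√2995884248407239/1471638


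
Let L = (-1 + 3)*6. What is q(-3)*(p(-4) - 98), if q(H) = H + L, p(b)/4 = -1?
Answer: -918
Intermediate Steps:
p(b) = -4 (p(b) = 4*(-1) = -4)
L = 12 (L = 2*6 = 12)
q(H) = 12 + H (q(H) = H + 12 = 12 + H)
q(-3)*(p(-4) - 98) = (12 - 3)*(-4 - 98) = 9*(-102) = -918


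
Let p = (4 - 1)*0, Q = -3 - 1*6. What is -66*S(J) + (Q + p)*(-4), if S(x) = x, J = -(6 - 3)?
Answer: 234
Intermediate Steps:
J = -3 (J = -1*3 = -3)
Q = -9 (Q = -3 - 6 = -9)
p = 0 (p = 3*0 = 0)
-66*S(J) + (Q + p)*(-4) = -66*(-3) + (-9 + 0)*(-4) = 198 - 9*(-4) = 198 + 36 = 234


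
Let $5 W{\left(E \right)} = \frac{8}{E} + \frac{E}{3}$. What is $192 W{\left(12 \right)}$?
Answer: $\frac{896}{5} \approx 179.2$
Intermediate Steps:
$W{\left(E \right)} = \frac{E}{15} + \frac{8}{5 E}$ ($W{\left(E \right)} = \frac{\frac{8}{E} + \frac{E}{3}}{5} = \frac{E}{15} + \frac{8}{5 E}$)
$192 W{\left(12 \right)} = 192 \frac{24 + 12^{2}}{15 \cdot 12} = 192 \cdot \frac{1}{15} \cdot \frac{1}{12} \left(24 + 144\right) = 192 \cdot \frac{1}{15} \cdot \frac{1}{12} \cdot 168 = 192 \cdot \frac{14}{15} = \frac{896}{5}$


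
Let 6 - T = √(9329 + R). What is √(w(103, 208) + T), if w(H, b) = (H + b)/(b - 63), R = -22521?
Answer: √(171245 - 42050*I*√3298)/145 ≈ 7.8514 - 7.3144*I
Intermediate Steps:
w(H, b) = (H + b)/(-63 + b)
T = 6 - 2*I*√3298 (T = 6 - √(9329 - 22521) = 6 - √(-13192) = 6 - 2*I*√3298 ≈ 6.0 - 114.86*I)
√(w(103, 208) + T) = √((103 + 208)/(-63 + 208) + (6 - 2*I*√3298)) = √(311/145 + (6 - 2*I*√3298)) = √(1181/145 - 2*I*√3298)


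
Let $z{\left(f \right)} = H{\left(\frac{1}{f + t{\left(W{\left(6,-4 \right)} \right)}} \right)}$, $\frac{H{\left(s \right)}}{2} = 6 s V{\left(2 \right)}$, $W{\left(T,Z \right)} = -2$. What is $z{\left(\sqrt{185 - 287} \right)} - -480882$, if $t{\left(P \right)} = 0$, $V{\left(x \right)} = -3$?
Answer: $480882 + \frac{6 i \sqrt{102}}{17} \approx 4.8088 \cdot 10^{5} + 3.5645 i$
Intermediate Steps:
$H{\left(s \right)} = - 36 s$ ($H{\left(s \right)} = 2 \cdot 6 s \left(-3\right) = 2 \left(- 18 s\right) = - 36 s$)
$z{\left(f \right)} = - \frac{36}{f}$ ($z{\left(f \right)} = - \frac{36}{f + 0} = - \frac{36}{f}$)
$z{\left(\sqrt{185 - 287} \right)} - -480882 = - \frac{36}{\sqrt{185 - 287}} - -480882 = - \frac{36}{\sqrt{-102}} + 480882 = - \frac{36}{i \sqrt{102}} + 480882 = - 36 \left(- \frac{i \sqrt{102}}{102}\right) + 480882 = \frac{6 i \sqrt{102}}{17} + 480882 = 480882 + \frac{6 i \sqrt{102}}{17}$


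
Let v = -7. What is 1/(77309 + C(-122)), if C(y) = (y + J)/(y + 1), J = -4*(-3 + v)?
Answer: 121/9354471 ≈ 1.2935e-5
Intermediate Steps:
J = 40 (J = -4*(-3 - 7) = -4*(-10) = 40)
C(y) = (40 + y)/(1 + y) (C(y) = (y + 40)/(y + 1) = (40 + y)/(1 + y))
1/(77309 + C(-122)) = 1/(77309 + (40 - 122)/(1 - 122)) = 1/(77309 - 82/(-121)) = 1/(77309 - 1/121*(-82)) = 1/(77309 + 82/121) = 1/(9354471/121) = 121/9354471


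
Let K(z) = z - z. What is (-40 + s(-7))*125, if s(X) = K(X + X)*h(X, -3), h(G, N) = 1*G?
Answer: -5000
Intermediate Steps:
h(G, N) = G
K(z) = 0
s(X) = 0 (s(X) = 0*X = 0)
(-40 + s(-7))*125 = (-40 + 0)*125 = -40*125 = -5000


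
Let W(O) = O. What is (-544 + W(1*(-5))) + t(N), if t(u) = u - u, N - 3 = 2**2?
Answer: -549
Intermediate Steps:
N = 7 (N = 3 + 2**2 = 3 + 4 = 7)
t(u) = 0
(-544 + W(1*(-5))) + t(N) = (-544 + 1*(-5)) + 0 = (-544 - 5) + 0 = -549 + 0 = -549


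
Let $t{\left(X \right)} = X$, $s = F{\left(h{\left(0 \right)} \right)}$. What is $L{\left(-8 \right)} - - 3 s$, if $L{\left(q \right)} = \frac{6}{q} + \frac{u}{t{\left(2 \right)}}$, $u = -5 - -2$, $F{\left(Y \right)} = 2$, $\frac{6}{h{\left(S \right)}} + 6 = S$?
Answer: $\frac{15}{4} \approx 3.75$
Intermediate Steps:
$h{\left(S \right)} = \frac{6}{-6 + S}$
$u = -3$ ($u = -5 + 2 = -3$)
$s = 2$
$L{\left(q \right)} = - \frac{3}{2} + \frac{6}{q}$ ($L{\left(q \right)} = \frac{6}{q} - \frac{3}{2} = - \frac{3}{2} + \frac{6}{q}$)
$L{\left(-8 \right)} - - 3 s = \left(- \frac{3}{2} + \frac{6}{-8}\right) - \left(-3\right) 2 = \left(- \frac{3}{2} + 6 \left(- \frac{1}{8}\right)\right) - -6 = \left(- \frac{3}{2} - \frac{3}{4}\right) + 6 = - \frac{9}{4} + 6 = \frac{15}{4}$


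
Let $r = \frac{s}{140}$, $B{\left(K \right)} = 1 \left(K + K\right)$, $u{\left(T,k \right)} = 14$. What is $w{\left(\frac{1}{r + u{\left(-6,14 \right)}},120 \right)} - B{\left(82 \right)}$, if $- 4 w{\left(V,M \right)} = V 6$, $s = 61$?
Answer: $- \frac{331654}{2021} \approx -164.1$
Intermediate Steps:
$B{\left(K \right)} = 2 K$ ($B{\left(K \right)} = 1 \cdot 2 K = 2 K$)
$r = \frac{61}{140} \approx 0.43571$
$w{\left(V,M \right)} = - \frac{3 V}{2}$ ($w{\left(V,M \right)} = - \frac{V 6}{4} = - \frac{6 V}{4} = - \frac{3 V}{2}$)
$w{\left(\frac{1}{r + u{\left(-6,14 \right)}},120 \right)} - B{\left(82 \right)} = - \frac{3}{2 \left(\frac{61}{140} + 14\right)} - 2 \cdot 82 = - \frac{3}{2 \cdot \frac{2021}{140}} - 164 = \left(- \frac{3}{2}\right) \frac{140}{2021} - 164 = - \frac{210}{2021} - 164 = - \frac{331654}{2021}$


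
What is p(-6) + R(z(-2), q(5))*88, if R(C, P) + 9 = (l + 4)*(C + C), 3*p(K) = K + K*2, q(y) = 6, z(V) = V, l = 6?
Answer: -4318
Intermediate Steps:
p(K) = K (p(K) = (K + K*2)/3 = (K + 2*K)/3 = (3*K)/3 = K)
R(C, P) = -9 + 20*C (R(C, P) = -9 + (6 + 4)*(C + C) = -9 + 10*(2*C) = -9 + 20*C)
p(-6) + R(z(-2), q(5))*88 = -6 + (-9 + 20*(-2))*88 = -6 + (-9 - 40)*88 = -6 - 49*88 = -6 - 4312 = -4318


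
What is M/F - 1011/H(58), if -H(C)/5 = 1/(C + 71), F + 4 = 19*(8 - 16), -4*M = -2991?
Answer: 27122167/1040 ≈ 26079.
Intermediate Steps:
M = 2991/4 (M = -1/4*(-2991) = 2991/4 ≈ 747.75)
F = -156 (F = -4 + 19*(8 - 16) = -4 + 19*(-8) = -4 - 152 = -156)
H(C) = -5/(71 + C) (H(C) = -5/(C + 71) = -5/(71 + C))
M/F - 1011/H(58) = (2991/4)/(-156) - 1011/((-5/(71 + 58))) = (2991/4)*(-1/156) - 1011/((-5/129)) = -997/208 - 1011/((-5*1/129)) = -997/208 - 1011/(-5/129) = -997/208 - 1011*(-129/5) = -997/208 + 130419/5 = 27122167/1040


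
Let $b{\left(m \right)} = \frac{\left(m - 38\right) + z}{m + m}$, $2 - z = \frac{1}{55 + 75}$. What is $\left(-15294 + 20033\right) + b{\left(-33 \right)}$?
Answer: $\frac{40669591}{8580} \approx 4740.0$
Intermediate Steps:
$z = \frac{259}{130}$ ($z = 2 - \frac{1}{55 + 75} = 2 - \frac{1}{130} = \frac{259}{130} \approx 1.9923$)
$b{\left(m \right)} = \frac{- \frac{4681}{130} + m}{2 m}$ ($b{\left(m \right)} = \frac{\left(m - 38\right) + \frac{259}{130}}{m + m} = \frac{\left(-38 + m\right) + \frac{259}{130}}{2 m} = \left(- \frac{4681}{130} + m\right) \frac{1}{2 m} = \frac{- \frac{4681}{130} + m}{2 m}$)
$\left(-15294 + 20033\right) + b{\left(-33 \right)} = \left(-15294 + 20033\right) + \frac{-4681 + 130 \left(-33\right)}{260 \left(-33\right)} = 4739 + \frac{1}{260} \left(- \frac{1}{33}\right) \left(-4681 - 4290\right) = 4739 + \frac{1}{260} \left(- \frac{1}{33}\right) \left(-8971\right) = 4739 + \frac{8971}{8580} = \frac{40669591}{8580}$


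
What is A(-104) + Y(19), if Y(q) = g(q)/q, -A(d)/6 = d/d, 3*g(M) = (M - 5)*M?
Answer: -4/3 ≈ -1.3333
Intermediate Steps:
g(M) = M*(-5 + M)/3 (g(M) = ((M - 5)*M)/3 = ((-5 + M)*M)/3 = (M*(-5 + M))/3 = M*(-5 + M)/3)
A(d) = -6 (A(d) = -6*d/d = -6*1 = -6)
Y(q) = -5/3 + q/3 (Y(q) = (q*(-5 + q)/3)/q = -5/3 + q/3)
A(-104) + Y(19) = -6 + (-5/3 + (⅓)*19) = -6 + (-5/3 + 19/3) = -6 + 14/3 = -4/3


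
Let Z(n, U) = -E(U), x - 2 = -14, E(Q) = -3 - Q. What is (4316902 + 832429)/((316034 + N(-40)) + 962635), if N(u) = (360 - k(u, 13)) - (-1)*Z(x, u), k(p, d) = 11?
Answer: 468121/116271 ≈ 4.0261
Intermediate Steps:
x = -12 (x = 2 - 14 = -12)
Z(n, U) = 3 + U (Z(n, U) = -(-3 - U) = 3 + U)
N(u) = 352 + u (N(u) = (360 - 1*11) - (-1)*(3 + u) = (360 - 11) - (-3 - u) = 349 + (3 + u) = 352 + u)
(4316902 + 832429)/((316034 + N(-40)) + 962635) = (4316902 + 832429)/((316034 + (352 - 40)) + 962635) = 5149331/((316034 + 312) + 962635) = 5149331/(316346 + 962635) = 5149331/1278981 = 5149331*(1/1278981) = 468121/116271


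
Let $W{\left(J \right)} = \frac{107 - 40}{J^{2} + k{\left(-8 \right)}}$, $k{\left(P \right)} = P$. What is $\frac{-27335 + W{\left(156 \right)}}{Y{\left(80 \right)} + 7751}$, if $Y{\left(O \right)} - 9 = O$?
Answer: $- \frac{665005813}{190731520} \approx -3.4866$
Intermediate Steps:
$Y{\left(O \right)} = 9 + O$
$W{\left(J \right)} = \frac{67}{-8 + J^{2}}$ ($W{\left(J \right)} = \frac{107 - 40}{J^{2} - 8} = \frac{67}{-8 + J^{2}}$)
$\frac{-27335 + W{\left(156 \right)}}{Y{\left(80 \right)} + 7751} = \frac{-27335 + \frac{67}{-8 + 156^{2}}}{\left(9 + 80\right) + 7751} = \frac{-27335 + \frac{67}{-8 + 24336}}{89 + 7751} = \frac{-27335 + \frac{67}{24328}}{7840} = \left(-27335 + 67 \cdot \frac{1}{24328}\right) \frac{1}{7840} = \left(-27335 + \frac{67}{24328}\right) \frac{1}{7840} = \left(- \frac{665005813}{24328}\right) \frac{1}{7840} = - \frac{665005813}{190731520}$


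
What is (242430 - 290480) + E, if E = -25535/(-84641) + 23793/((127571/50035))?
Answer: -7888006697870/203730887 ≈ -38718.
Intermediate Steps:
E = 1901262422480/203730887 (E = -25535*(-1/84641) + 23793/((127571*(1/50035))) = 25535/84641 + 23793/(127571/50035) = 25535/84641 + 23793*(50035/127571) = 25535/84641 + 1190482755/127571 = 1901262422480/203730887 ≈ 9332.2)
(242430 - 290480) + E = (242430 - 290480) + 1901262422480/203730887 = -48050 + 1901262422480/203730887 = -7888006697870/203730887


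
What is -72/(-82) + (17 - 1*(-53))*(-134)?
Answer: -384544/41 ≈ -9379.1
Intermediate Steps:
-72/(-82) + (17 - 1*(-53))*(-134) = -72*(-1/82) + (17 + 53)*(-134) = 36/41 + 70*(-134) = 36/41 - 9380 = -384544/41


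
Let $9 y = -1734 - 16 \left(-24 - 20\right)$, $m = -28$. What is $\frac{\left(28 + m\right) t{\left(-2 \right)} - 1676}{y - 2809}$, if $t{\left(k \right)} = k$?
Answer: $\frac{15084}{26311} \approx 0.5733$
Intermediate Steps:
$y = - \frac{1030}{9}$ ($y = \frac{-1734 - 16 \left(-24 - 20\right)}{9} = \frac{-1734 - 16 \left(-44\right)}{9} = \frac{-1734 - -704}{9} = \frac{-1734 + 704}{9} = \frac{1}{9} \left(-1030\right) = - \frac{1030}{9} \approx -114.44$)
$\frac{\left(28 + m\right) t{\left(-2 \right)} - 1676}{y - 2809} = \frac{\left(28 - 28\right) \left(-2\right) - 1676}{- \frac{1030}{9} - 2809} = \frac{0 \left(-2\right) - 1676}{- \frac{26311}{9}} = \left(0 - 1676\right) \left(- \frac{9}{26311}\right) = \left(-1676\right) \left(- \frac{9}{26311}\right) = \frac{15084}{26311}$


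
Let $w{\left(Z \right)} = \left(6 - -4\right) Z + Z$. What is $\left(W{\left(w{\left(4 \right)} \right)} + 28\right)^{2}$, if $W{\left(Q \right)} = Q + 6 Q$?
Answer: $112896$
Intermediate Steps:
$w{\left(Z \right)} = 11 Z$ ($w{\left(Z \right)} = \left(6 + 4\right) Z + Z = 10 Z + Z = 11 Z$)
$W{\left(Q \right)} = 7 Q$
$\left(W{\left(w{\left(4 \right)} \right)} + 28\right)^{2} = \left(7 \cdot 11 \cdot 4 + 28\right)^{2} = \left(7 \cdot 44 + 28\right)^{2} = \left(308 + 28\right)^{2} = 336^{2} = 112896$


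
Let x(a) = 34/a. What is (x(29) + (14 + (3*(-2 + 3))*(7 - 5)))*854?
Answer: 524356/29 ≈ 18081.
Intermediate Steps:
(x(29) + (14 + (3*(-2 + 3))*(7 - 5)))*854 = (34/29 + (14 + (3*(-2 + 3))*(7 - 5)))*854 = (34*(1/29) + (14 + (3*1)*2))*854 = (34/29 + (14 + 3*2))*854 = (34/29 + (14 + 6))*854 = (34/29 + 20)*854 = (614/29)*854 = 524356/29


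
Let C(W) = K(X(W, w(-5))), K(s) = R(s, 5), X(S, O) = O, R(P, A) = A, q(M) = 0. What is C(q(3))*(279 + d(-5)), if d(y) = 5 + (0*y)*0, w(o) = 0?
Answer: 1420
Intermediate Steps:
d(y) = 5 (d(y) = 5 + 0*0 = 5 + 0 = 5)
K(s) = 5
C(W) = 5
C(q(3))*(279 + d(-5)) = 5*(279 + 5) = 5*284 = 1420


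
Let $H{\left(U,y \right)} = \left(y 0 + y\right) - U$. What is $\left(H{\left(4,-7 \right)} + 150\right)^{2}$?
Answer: $19321$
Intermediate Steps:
$H{\left(U,y \right)} = y - U$ ($H{\left(U,y \right)} = \left(0 + y\right) - U = y - U$)
$\left(H{\left(4,-7 \right)} + 150\right)^{2} = \left(\left(-7 - 4\right) + 150\right)^{2} = \left(-11 + 150\right)^{2} = 139^{2} = 19321$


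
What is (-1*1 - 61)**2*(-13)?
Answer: -49972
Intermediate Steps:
(-1*1 - 61)**2*(-13) = (-1 - 61)**2*(-13) = (-62)**2*(-13) = 3844*(-13) = -49972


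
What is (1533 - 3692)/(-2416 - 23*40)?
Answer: 2159/3336 ≈ 0.64718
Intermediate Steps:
(1533 - 3692)/(-2416 - 23*40) = -2159/(-2416 - 920) = -2159/(-3336) = -2159*(-1/3336) = 2159/3336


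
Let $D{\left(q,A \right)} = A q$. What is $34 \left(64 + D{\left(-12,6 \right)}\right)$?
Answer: $-272$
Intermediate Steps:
$34 \left(64 + D{\left(-12,6 \right)}\right) = 34 \left(64 + 6 \left(-12\right)\right) = 34 \left(64 - 72\right) = 34 \left(-8\right) = -272$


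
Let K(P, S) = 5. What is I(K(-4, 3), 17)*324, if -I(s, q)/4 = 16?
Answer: -20736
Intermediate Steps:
I(s, q) = -64 (I(s, q) = -4*16 = -64)
I(K(-4, 3), 17)*324 = -64*324 = -20736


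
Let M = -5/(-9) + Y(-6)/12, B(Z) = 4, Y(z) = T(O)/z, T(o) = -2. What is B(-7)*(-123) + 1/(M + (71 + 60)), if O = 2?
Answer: -776856/1579 ≈ -491.99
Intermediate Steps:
Y(z) = -2/z
M = 7/12 (M = -5/(-9) - 2/(-6)/12 = -5*(-⅑) - 2*(-⅙)*(1/12) = 5/9 + (⅓)*(1/12) = 5/9 + 1/36 = 7/12 ≈ 0.58333)
B(-7)*(-123) + 1/(M + (71 + 60)) = 4*(-123) + 1/(7/12 + (71 + 60)) = -492 + 1/(7/12 + 131) = -492 + 1/(1579/12) = -492 + 12/1579 = -776856/1579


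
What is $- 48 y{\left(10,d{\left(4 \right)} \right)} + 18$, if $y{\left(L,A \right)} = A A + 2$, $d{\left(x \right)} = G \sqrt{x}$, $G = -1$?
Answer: $-270$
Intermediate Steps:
$d{\left(x \right)} = - \sqrt{x}$
$y{\left(L,A \right)} = 2 + A^{2}$ ($y{\left(L,A \right)} = A^{2} + 2 = 2 + A^{2}$)
$- 48 y{\left(10,d{\left(4 \right)} \right)} + 18 = - 48 \left(2 + \left(- \sqrt{4}\right)^{2}\right) + 18 = - 48 \left(2 + \left(\left(-1\right) 2\right)^{2}\right) + 18 = - 48 \left(2 + \left(-2\right)^{2}\right) + 18 = - 48 \left(2 + 4\right) + 18 = \left(-48\right) 6 + 18 = -288 + 18 = -270$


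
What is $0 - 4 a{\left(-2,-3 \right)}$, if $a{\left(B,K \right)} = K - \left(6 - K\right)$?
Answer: $48$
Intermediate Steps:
$a{\left(B,K \right)} = -6 + 2 K$ ($a{\left(B,K \right)} = K + \left(-6 + K\right) = -6 + 2 K$)
$0 - 4 a{\left(-2,-3 \right)} = 0 - 4 \left(-6 + 2 \left(-3\right)\right) = 0 - 4 \left(-6 - 6\right) = 0 - -48 = 0 + 48 = 48$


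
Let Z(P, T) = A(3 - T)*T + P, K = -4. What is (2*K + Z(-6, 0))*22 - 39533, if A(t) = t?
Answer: -39841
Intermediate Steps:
Z(P, T) = P + T*(3 - T) (Z(P, T) = (3 - T)*T + P = T*(3 - T) + P = P + T*(3 - T))
(2*K + Z(-6, 0))*22 - 39533 = (2*(-4) + (-6 - 1*0*(-3 + 0)))*22 - 39533 = (-8 + (-6 - 1*0*(-3)))*22 - 39533 = (-8 + (-6 + 0))*22 - 39533 = (-8 - 6)*22 - 39533 = -14*22 - 39533 = -308 - 39533 = -39841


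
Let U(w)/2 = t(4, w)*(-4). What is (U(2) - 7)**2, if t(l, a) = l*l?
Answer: 18225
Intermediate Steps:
t(l, a) = l**2
U(w) = -128 (U(w) = 2*(4**2*(-4)) = 2*(16*(-4)) = 2*(-64) = -128)
(U(2) - 7)**2 = (-128 - 7)**2 = (-135)**2 = 18225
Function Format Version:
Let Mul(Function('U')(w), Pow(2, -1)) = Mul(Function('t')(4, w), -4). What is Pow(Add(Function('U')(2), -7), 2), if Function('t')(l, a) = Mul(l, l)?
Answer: 18225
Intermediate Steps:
Function('t')(l, a) = Pow(l, 2)
Function('U')(w) = -128 (Function('U')(w) = Mul(2, Mul(Pow(4, 2), -4)) = Mul(2, Mul(16, -4)) = Mul(2, -64) = -128)
Pow(Add(Function('U')(2), -7), 2) = Pow(Add(-128, -7), 2) = Pow(-135, 2) = 18225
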